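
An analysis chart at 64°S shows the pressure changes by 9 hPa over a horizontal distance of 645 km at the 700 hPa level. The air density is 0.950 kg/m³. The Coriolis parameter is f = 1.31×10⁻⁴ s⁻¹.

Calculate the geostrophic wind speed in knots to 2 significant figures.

22 knots

Pressure gradient: |∂P/∂n| = 900 Pa / 645000 m = 1.40×10⁻³ Pa/m
Geostrophic balance (pressure-gradient force = Coriolis force):
V_g = (1/(fρ)) |∂P/∂n| = 1.40×10⁻³ / (1.31×10⁻⁴ × 0.950) = 11.2 m/s
Converting: 11.2 m/s × 1.944 = 22 knots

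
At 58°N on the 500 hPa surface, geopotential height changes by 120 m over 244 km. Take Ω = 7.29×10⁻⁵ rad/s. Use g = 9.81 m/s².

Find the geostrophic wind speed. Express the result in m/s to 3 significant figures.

39.0 m/s

Coriolis parameter at 58°N:
f = 2Ω sin φ = 2 × 7.29×10⁻⁵ × sin 58° = 1.24×10⁻⁴ s⁻¹
Height gradient: |∂Z/∂n| = 120 m / 244000 m = 4.92×10⁻⁴
On a pressure surface, geostrophic balance gives V_g = (g/f)|∂Z/∂n|:
V_g = 9.81 × 4.92×10⁻⁴ / 1.24×10⁻⁴ = 39.0 m/s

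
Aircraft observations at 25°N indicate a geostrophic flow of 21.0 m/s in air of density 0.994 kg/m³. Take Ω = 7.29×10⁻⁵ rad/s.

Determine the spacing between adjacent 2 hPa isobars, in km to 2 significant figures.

Coriolis parameter at 25°N:
f = 2Ω sin φ = 2 × 7.29×10⁻⁵ × sin 25° = 6.16×10⁻⁵ s⁻¹
Geostrophic balance rearranged: |∂P/∂n| = f ρ V_g
|∂P/∂n| = 6.16×10⁻⁵ × 0.994 × 21.0 = 1.29×10⁻³ Pa/m
Isobar spacing: Δn = ΔP/|∂P/∂n| = 200 Pa / 1.29×10⁻³ Pa/m = 155496 m ≈ 160 km

160 km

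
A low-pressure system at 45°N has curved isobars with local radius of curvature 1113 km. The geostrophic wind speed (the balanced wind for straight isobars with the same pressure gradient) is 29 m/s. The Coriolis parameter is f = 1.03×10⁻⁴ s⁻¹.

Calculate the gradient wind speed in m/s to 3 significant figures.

Around a low, centrifugal force acts outward with Coriolis, so pressure-gradient force balances both:
(1/ρ)|∂P/∂n| = fV + V²/R  →  V² + fR·V − fR·V_g = 0
With fR = 1.03×10⁻⁴ × 1113×10³ m = 115 m/s:
V = [−fR + √((fR)² + 4 fR V_g)]/2 = [−115 + √(115² + 4×115×29)]/2 = 24 m/s
Subgeostrophic (V < V_g = 29 m/s), as expected around a low.

24.0 m/s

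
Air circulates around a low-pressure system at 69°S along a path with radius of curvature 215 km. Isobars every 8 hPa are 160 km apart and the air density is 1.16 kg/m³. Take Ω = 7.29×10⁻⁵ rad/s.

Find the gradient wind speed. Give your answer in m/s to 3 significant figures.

19.1 m/s

Coriolis parameter at 69°S:
f = 2Ω sin φ = 2 × 7.29×10⁻⁵ × sin 69° = 1.36×10⁻⁴ s⁻¹
Pressure gradient: |∂P/∂n| = 800 Pa / 160000 m = 5.00×10⁻³ Pa/m
Geostrophic speed: V_g = |∂P/∂n|/(fρ) = 5.00×10⁻³/(1.36×10⁻⁴ × 1.16) = 31.7 m/s
Around a low, centrifugal force acts outward with Coriolis, so pressure-gradient force balances both:
(1/ρ)|∂P/∂n| = fV + V²/R  →  V² + fR·V − fR·V_g = 0
With fR = 1.36×10⁻⁴ × 215×10³ m = 29.3 m/s:
V = [−fR + √((fR)² + 4 fR V_g)]/2 = [−29.3 + √(29.3² + 4×29.3×31.7)]/2 = 19.1 m/s
Subgeostrophic (V < V_g = 31.7 m/s), as expected around a low.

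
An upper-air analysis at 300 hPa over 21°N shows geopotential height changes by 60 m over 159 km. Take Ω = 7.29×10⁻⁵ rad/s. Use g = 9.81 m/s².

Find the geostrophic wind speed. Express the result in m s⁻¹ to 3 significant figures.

Coriolis parameter at 21°N:
f = 2Ω sin φ = 2 × 7.29×10⁻⁵ × sin 21° = 5.23×10⁻⁵ s⁻¹
Height gradient: |∂Z/∂n| = 60 m / 159000 m = 3.77×10⁻⁴
On a pressure surface, geostrophic balance gives V_g = (g/f)|∂Z/∂n|:
V_g = 9.81 × 3.77×10⁻⁴ / 5.23×10⁻⁵ = 70.8 m/s

70.8 m s⁻¹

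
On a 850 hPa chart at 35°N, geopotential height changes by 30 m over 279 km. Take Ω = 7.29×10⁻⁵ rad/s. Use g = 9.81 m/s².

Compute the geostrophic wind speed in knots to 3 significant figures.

24.5 knots

Coriolis parameter at 35°N:
f = 2Ω sin φ = 2 × 7.29×10⁻⁵ × sin 35° = 8.36×10⁻⁵ s⁻¹
Height gradient: |∂Z/∂n| = 30 m / 279000 m = 1.08×10⁻⁴
On a pressure surface, geostrophic balance gives V_g = (g/f)|∂Z/∂n|:
V_g = 9.81 × 1.08×10⁻⁴ / 8.36×10⁻⁵ = 12.6 m/s
Converting: 12.6 m/s × 1.944 = 24.5 knots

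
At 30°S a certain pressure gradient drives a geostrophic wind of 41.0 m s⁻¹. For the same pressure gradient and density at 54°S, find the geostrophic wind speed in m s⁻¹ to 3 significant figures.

25.3 m s⁻¹

With the same pressure gradient and density, V_g ∝ 1/f ∝ 1/sin φ.
V₂ = V₁ · sin φ₁ / sin φ₂ = 41.0 × sin 30° / sin 54°
V₂ = 41.0 × 0.5000/0.8090 = 25.3 m s⁻¹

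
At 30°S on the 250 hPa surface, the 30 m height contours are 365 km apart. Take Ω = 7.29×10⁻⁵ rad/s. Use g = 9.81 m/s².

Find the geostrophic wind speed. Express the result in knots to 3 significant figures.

21.5 knots

Coriolis parameter at 30°S:
f = 2Ω sin φ = 2 × 7.29×10⁻⁵ × sin 30° = 7.29×10⁻⁵ s⁻¹
Height gradient: |∂Z/∂n| = 30 m / 365000 m = 8.22×10⁻⁵
On a pressure surface, geostrophic balance gives V_g = (g/f)|∂Z/∂n|:
V_g = 9.81 × 8.22×10⁻⁵ / 7.29×10⁻⁵ = 11.1 m/s
Converting: 11.1 m/s × 1.944 = 21.5 knots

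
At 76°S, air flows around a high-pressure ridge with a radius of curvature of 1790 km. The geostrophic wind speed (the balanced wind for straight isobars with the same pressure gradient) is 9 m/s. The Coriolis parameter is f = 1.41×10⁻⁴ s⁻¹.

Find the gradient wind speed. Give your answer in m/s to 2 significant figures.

Around a high, pressure-gradient force acts outward with centrifugal, so Coriolis balances both:
fV = (1/ρ)|∂P/∂n| + V²/R  →  V² − fR·V + fR·V_g = 0
With fR = 1.41×10⁻⁴ × 1790×10³ m = 252 m/s:
V = [fR − √((fR)² − 4 fR V_g)]/2 = [252 − √(252² − 4×252×9)]/2 = 9.35 m/s
Supergeostrophic (V > V_g = 9 m/s), as expected around a high.

9.3 m/s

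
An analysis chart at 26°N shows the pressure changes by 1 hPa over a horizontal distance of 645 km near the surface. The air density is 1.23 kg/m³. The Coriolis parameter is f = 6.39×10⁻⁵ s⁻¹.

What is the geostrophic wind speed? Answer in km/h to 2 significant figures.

7.1 km/h

Pressure gradient: |∂P/∂n| = 100 Pa / 645000 m = 1.55×10⁻⁴ Pa/m
Geostrophic balance (pressure-gradient force = Coriolis force):
V_g = (1/(fρ)) |∂P/∂n| = 1.55×10⁻⁴ / (6.39×10⁻⁵ × 1.23) = 1.97 m/s
Converting: 1.97 m/s × 3.6 = 7.1 km/h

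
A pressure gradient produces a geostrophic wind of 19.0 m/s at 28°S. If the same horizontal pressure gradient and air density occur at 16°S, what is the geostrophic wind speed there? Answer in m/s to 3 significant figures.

32.4 m/s

With the same pressure gradient and density, V_g ∝ 1/f ∝ 1/sin φ.
V₂ = V₁ · sin φ₁ / sin φ₂ = 19.0 × sin 28° / sin 16°
V₂ = 19.0 × 0.4695/0.2756 = 32.4 m/s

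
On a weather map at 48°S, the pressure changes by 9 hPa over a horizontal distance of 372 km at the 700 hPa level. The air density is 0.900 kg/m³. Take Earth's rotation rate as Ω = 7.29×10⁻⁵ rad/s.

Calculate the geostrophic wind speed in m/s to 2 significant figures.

Coriolis parameter at 48°S:
f = 2Ω sin φ = 2 × 7.29×10⁻⁵ × sin 48° = 1.08×10⁻⁴ s⁻¹
Pressure gradient: |∂P/∂n| = 900 Pa / 372000 m = 2.42×10⁻³ Pa/m
Geostrophic balance (pressure-gradient force = Coriolis force):
V_g = (1/(fρ)) |∂P/∂n| = 2.42×10⁻³ / (1.08×10⁻⁴ × 0.900) = 24.8 m/s

25 m/s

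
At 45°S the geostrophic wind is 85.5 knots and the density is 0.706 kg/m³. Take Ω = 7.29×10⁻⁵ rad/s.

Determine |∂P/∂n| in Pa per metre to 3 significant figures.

3.20×10⁻³ Pa/m

Coriolis parameter at 45°S:
f = 2Ω sin φ = 2 × 7.29×10⁻⁵ × sin 45° = 1.03×10⁻⁴ s⁻¹
Wind speed in SI: 85.5 knots = 44.0 m/s
Geostrophic balance rearranged: |∂P/∂n| = f ρ V_g
|∂P/∂n| = 1.03×10⁻⁴ × 0.706 × 44.0 = 3.20×10⁻³ Pa/m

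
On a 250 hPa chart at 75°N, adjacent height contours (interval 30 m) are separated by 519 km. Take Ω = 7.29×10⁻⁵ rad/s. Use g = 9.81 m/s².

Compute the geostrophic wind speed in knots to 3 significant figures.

7.83 knots

Coriolis parameter at 75°N:
f = 2Ω sin φ = 2 × 7.29×10⁻⁵ × sin 75° = 1.41×10⁻⁴ s⁻¹
Height gradient: |∂Z/∂n| = 30 m / 519000 m = 5.78×10⁻⁵
On a pressure surface, geostrophic balance gives V_g = (g/f)|∂Z/∂n|:
V_g = 9.81 × 5.78×10⁻⁵ / 1.41×10⁻⁴ = 4.03 m/s
Converting: 4.03 m/s × 1.944 = 7.83 knots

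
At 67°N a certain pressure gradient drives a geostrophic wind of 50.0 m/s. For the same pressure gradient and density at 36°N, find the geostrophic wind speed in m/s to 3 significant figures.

With the same pressure gradient and density, V_g ∝ 1/f ∝ 1/sin φ.
V₂ = V₁ · sin φ₁ / sin φ₂ = 50.0 × sin 67° / sin 36°
V₂ = 50.0 × 0.9205/0.5878 = 78.3 m/s

78.3 m/s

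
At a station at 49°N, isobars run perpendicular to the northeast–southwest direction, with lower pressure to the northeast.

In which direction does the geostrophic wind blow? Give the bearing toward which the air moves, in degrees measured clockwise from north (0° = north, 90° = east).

135°

The pressure-gradient force points toward the northeast (bearing 045°).
Geostrophic balance: in the Northern Hemisphere the Coriolis force deflects motion to the right, so the geostrophic wind blows 90° to the right of the pressure-gradient force (low pressure on the left).
Rotating 045° by 90° clockwise gives 135° — the wind blows toward the southeast.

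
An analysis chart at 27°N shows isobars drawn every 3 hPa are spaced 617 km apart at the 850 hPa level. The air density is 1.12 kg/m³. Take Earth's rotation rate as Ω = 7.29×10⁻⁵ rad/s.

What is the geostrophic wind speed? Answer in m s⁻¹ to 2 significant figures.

6.6 m s⁻¹

Coriolis parameter at 27°N:
f = 2Ω sin φ = 2 × 7.29×10⁻⁵ × sin 27° = 6.62×10⁻⁵ s⁻¹
Pressure gradient: |∂P/∂n| = 300 Pa / 617000 m = 4.86×10⁻⁴ Pa/m
Geostrophic balance (pressure-gradient force = Coriolis force):
V_g = (1/(fρ)) |∂P/∂n| = 4.86×10⁻⁴ / (6.62×10⁻⁵ × 1.12) = 6.56 m/s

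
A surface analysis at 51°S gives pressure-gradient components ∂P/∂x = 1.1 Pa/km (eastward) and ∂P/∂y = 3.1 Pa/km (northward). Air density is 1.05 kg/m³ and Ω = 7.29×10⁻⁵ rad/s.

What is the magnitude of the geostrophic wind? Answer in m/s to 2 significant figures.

Coriolis parameter at 51°S:
f = 2Ω sin φ = 2 × 7.29×10⁻⁵ × sin 51° = 1.13×10⁻⁴ s⁻¹
In the Southern Hemisphere f is negative: f = −1.13×10⁻⁴ s⁻¹.
Component geostrophic relations (x east, y north):
u_g = −(1/(fρ)) ∂P/∂y,  v_g = (1/(fρ)) ∂P/∂x
u_g = −(3.1×10⁻³)/(−1.13×10⁻⁴ × 1.05) = 26.1 m/s;  v_g = (1.1×10⁻³)/(−1.13×10⁻⁴ × 1.05) = −9.25 m/s
|V_g| = √(u_g² + v_g²) = 27.6 m/s

28 m/s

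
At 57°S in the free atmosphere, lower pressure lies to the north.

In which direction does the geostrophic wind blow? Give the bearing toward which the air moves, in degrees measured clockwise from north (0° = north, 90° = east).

The pressure-gradient force points toward the north (bearing 000°).
Geostrophic balance: in the Southern Hemisphere the Coriolis force deflects motion to the left, so the geostrophic wind blows 90° to the left of the pressure-gradient force (low pressure on the right).
Rotating 000° by 90° counterclockwise gives 270° — the wind blows toward the west.

270°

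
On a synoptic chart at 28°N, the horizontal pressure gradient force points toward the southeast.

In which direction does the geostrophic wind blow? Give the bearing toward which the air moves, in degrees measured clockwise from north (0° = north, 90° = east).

225°

The pressure-gradient force points toward the southeast (bearing 135°).
Geostrophic balance: in the Northern Hemisphere the Coriolis force deflects motion to the right, so the geostrophic wind blows 90° to the right of the pressure-gradient force (low pressure on the left).
Rotating 135° by 90° clockwise gives 225° — the wind blows toward the southwest.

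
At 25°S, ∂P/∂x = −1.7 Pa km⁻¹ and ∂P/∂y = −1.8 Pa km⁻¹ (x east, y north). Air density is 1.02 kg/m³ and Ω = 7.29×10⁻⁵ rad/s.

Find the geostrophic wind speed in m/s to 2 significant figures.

39 m/s

Coriolis parameter at 25°S:
f = 2Ω sin φ = 2 × 7.29×10⁻⁵ × sin 25° = 6.16×10⁻⁵ s⁻¹
In the Southern Hemisphere f is negative: f = −6.16×10⁻⁵ s⁻¹.
Component geostrophic relations (x east, y north):
u_g = −(1/(fρ)) ∂P/∂y,  v_g = (1/(fρ)) ∂P/∂x
u_g = −(−1.8×10⁻³)/(−6.16×10⁻⁵ × 1.02) = −28.6 m/s;  v_g = (−1.7×10⁻³)/(−6.16×10⁻⁵ × 1.02) = 27.0 m/s
|V_g| = √(u_g² + v_g²) = 39.4 m/s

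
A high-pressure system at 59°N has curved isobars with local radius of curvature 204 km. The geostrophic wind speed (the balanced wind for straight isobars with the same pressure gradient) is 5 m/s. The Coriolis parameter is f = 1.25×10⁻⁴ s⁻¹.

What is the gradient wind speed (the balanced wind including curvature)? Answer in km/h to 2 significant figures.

25 km/h

Around a high, pressure-gradient force acts outward with centrifugal, so Coriolis balances both:
fV = (1/ρ)|∂P/∂n| + V²/R  →  V² − fR·V + fR·V_g = 0
With fR = 1.25×10⁻⁴ × 204×10³ m = 25.5 m/s:
V = [fR − √((fR)² − 4 fR V_g)]/2 = [25.5 − √(25.5² − 4×25.5×5)]/2 = 6.83 m/s
Supergeostrophic (V > V_g = 5 m/s), as expected around a high.
Converting: 6.83 m/s × 3.6 = 25 km/h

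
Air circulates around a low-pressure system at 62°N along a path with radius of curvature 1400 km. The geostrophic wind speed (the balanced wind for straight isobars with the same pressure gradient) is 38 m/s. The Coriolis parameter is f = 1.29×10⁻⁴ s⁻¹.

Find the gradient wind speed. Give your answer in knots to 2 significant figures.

63 knots

Around a low, centrifugal force acts outward with Coriolis, so pressure-gradient force balances both:
(1/ρ)|∂P/∂n| = fV + V²/R  →  V² + fR·V − fR·V_g = 0
With fR = 1.29×10⁻⁴ × 1400×10³ m = 181 m/s:
V = [−fR + √((fR)² + 4 fR V_g)]/2 = [−181 + √(181² + 4×181×38)]/2 = 32.2 m/s
Subgeostrophic (V < V_g = 38 m/s), as expected around a low.
Converting: 32.2 m/s × 1.944 = 63 knots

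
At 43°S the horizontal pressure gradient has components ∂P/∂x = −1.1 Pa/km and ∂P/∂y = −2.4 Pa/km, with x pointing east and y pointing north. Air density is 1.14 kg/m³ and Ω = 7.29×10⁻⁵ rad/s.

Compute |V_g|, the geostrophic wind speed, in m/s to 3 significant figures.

Coriolis parameter at 43°S:
f = 2Ω sin φ = 2 × 7.29×10⁻⁵ × sin 43° = 9.94×10⁻⁵ s⁻¹
In the Southern Hemisphere f is negative: f = −9.94×10⁻⁵ s⁻¹.
Component geostrophic relations (x east, y north):
u_g = −(1/(fρ)) ∂P/∂y,  v_g = (1/(fρ)) ∂P/∂x
u_g = −(−2.4×10⁻³)/(−9.94×10⁻⁵ × 1.14) = −21.2 m/s;  v_g = (−1.1×10⁻³)/(−9.94×10⁻⁵ × 1.14) = 9.70 m/s
|V_g| = √(u_g² + v_g²) = 23.3 m/s

23.3 m/s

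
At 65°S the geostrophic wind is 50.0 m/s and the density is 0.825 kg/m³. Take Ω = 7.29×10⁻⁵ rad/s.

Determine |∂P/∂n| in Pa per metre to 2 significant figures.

Coriolis parameter at 65°S:
f = 2Ω sin φ = 2 × 7.29×10⁻⁵ × sin 65° = 1.32×10⁻⁴ s⁻¹
Geostrophic balance rearranged: |∂P/∂n| = f ρ V_g
|∂P/∂n| = 1.32×10⁻⁴ × 0.825 × 50.0 = 5.45×10⁻³ Pa/m

5.5×10⁻³ Pa/m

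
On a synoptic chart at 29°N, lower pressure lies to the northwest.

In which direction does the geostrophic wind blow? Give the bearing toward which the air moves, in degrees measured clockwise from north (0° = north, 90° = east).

045°

The pressure-gradient force points toward the northwest (bearing 315°).
Geostrophic balance: in the Northern Hemisphere the Coriolis force deflects motion to the right, so the geostrophic wind blows 90° to the right of the pressure-gradient force (low pressure on the left).
Rotating 315° by 90° clockwise gives 045° — the wind blows toward the northeast.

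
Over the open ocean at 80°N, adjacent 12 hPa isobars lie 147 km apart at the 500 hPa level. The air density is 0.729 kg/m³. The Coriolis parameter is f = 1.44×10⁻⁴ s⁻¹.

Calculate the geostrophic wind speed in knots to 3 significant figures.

151 knots

Pressure gradient: |∂P/∂n| = 1200 Pa / 147000 m = 8.16×10⁻³ Pa/m
Geostrophic balance (pressure-gradient force = Coriolis force):
V_g = (1/(fρ)) |∂P/∂n| = 8.16×10⁻³ / (1.44×10⁻⁴ × 0.729) = 77.8 m/s
Converting: 77.8 m/s × 1.944 = 151 knots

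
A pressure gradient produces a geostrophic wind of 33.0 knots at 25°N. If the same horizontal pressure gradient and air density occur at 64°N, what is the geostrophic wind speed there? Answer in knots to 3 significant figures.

With the same pressure gradient and density, V_g ∝ 1/f ∝ 1/sin φ.
V₂ = V₁ · sin φ₁ / sin φ₂ = 33.0 × sin 25° / sin 64°
V₂ = 33.0 × 0.4226/0.8988 = 15.5 knots

15.5 knots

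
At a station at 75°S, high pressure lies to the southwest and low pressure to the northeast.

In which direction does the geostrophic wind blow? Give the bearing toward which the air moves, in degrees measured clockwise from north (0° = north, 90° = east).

315°

The pressure-gradient force points toward the northeast (bearing 045°).
Geostrophic balance: in the Southern Hemisphere the Coriolis force deflects motion to the left, so the geostrophic wind blows 90° to the left of the pressure-gradient force (low pressure on the right).
Rotating 045° by 90° counterclockwise gives 315° — the wind blows toward the northwest.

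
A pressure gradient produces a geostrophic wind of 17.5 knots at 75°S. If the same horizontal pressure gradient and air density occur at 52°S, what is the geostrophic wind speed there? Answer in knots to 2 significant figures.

21 knots

With the same pressure gradient and density, V_g ∝ 1/f ∝ 1/sin φ.
V₂ = V₁ · sin φ₁ / sin φ₂ = 17.5 × sin 75° / sin 52°
V₂ = 17.5 × 0.9659/0.7880 = 21 knots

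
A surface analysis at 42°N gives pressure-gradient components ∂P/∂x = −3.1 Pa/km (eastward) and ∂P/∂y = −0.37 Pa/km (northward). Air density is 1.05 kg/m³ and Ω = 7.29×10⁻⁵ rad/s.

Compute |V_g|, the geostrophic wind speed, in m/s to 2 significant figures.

30 m/s

Coriolis parameter at 42°N:
f = 2Ω sin φ = 2 × 7.29×10⁻⁵ × sin 42° = 9.76×10⁻⁵ s⁻¹
Component geostrophic relations (x east, y north):
u_g = −(1/(fρ)) ∂P/∂y,  v_g = (1/(fρ)) ∂P/∂x
u_g = −(−0.37×10⁻³)/(9.76×10⁻⁵ × 1.05) = 3.61 m/s;  v_g = (−3.1×10⁻³)/(9.76×10⁻⁵ × 1.05) = −30.3 m/s
|V_g| = √(u_g² + v_g²) = 30.5 m/s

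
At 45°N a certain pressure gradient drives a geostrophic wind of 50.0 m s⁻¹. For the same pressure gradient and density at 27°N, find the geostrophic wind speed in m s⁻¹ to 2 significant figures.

78 m s⁻¹

With the same pressure gradient and density, V_g ∝ 1/f ∝ 1/sin φ.
V₂ = V₁ · sin φ₁ / sin φ₂ = 50.0 × sin 45° / sin 27°
V₂ = 50.0 × 0.7071/0.4540 = 78 m s⁻¹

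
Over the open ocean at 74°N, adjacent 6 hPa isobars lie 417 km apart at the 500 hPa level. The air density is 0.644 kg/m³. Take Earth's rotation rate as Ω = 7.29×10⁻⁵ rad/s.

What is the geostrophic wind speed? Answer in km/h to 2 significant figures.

Coriolis parameter at 74°N:
f = 2Ω sin φ = 2 × 7.29×10⁻⁵ × sin 74° = 1.40×10⁻⁴ s⁻¹
Pressure gradient: |∂P/∂n| = 600 Pa / 417000 m = 1.44×10⁻³ Pa/m
Geostrophic balance (pressure-gradient force = Coriolis force):
V_g = (1/(fρ)) |∂P/∂n| = 1.44×10⁻³ / (1.40×10⁻⁴ × 0.644) = 15.9 m/s
Converting: 15.9 m/s × 3.6 = 57 km/h

57 km/h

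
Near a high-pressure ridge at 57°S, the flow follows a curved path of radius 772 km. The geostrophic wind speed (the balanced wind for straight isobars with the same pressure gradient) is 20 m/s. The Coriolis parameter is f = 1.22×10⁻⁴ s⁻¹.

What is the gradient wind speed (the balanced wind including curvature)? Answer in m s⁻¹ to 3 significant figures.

Around a high, pressure-gradient force acts outward with centrifugal, so Coriolis balances both:
fV = (1/ρ)|∂P/∂n| + V²/R  →  V² − fR·V + fR·V_g = 0
With fR = 1.22×10⁻⁴ × 772×10³ m = 94.2 m/s:
V = [fR − √((fR)² − 4 fR V_g)]/2 = [94.2 − √(94.2² − 4×94.2×20)]/2 = 28.8 m/s
Supergeostrophic (V > V_g = 20 m/s), as expected around a high.

28.8 m s⁻¹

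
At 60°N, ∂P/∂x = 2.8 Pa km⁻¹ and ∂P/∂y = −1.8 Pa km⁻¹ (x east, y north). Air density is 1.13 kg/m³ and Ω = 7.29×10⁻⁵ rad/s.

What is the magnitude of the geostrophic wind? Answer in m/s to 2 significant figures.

23 m/s

Coriolis parameter at 60°N:
f = 2Ω sin φ = 2 × 7.29×10⁻⁵ × sin 60° = 1.26×10⁻⁴ s⁻¹
Component geostrophic relations (x east, y north):
u_g = −(1/(fρ)) ∂P/∂y,  v_g = (1/(fρ)) ∂P/∂x
u_g = −(−1.8×10⁻³)/(1.26×10⁻⁴ × 1.13) = 12.6 m/s;  v_g = (2.8×10⁻³)/(1.26×10⁻⁴ × 1.13) = 19.6 m/s
|V_g| = √(u_g² + v_g²) = 23.3 m/s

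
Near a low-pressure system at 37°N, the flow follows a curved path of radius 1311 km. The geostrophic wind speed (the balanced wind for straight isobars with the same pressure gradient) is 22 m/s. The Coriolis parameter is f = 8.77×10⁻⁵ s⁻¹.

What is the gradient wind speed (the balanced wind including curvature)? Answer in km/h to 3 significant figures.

68.0 km/h

Around a low, centrifugal force acts outward with Coriolis, so pressure-gradient force balances both:
(1/ρ)|∂P/∂n| = fV + V²/R  →  V² + fR·V − fR·V_g = 0
With fR = 8.77×10⁻⁵ × 1311×10³ m = 115 m/s:
V = [−fR + √((fR)² + 4 fR V_g)]/2 = [−115 + √(115² + 4×115×22)]/2 = 18.9 m/s
Subgeostrophic (V < V_g = 22 m/s), as expected around a low.
Converting: 18.9 m/s × 3.6 = 68.0 km/h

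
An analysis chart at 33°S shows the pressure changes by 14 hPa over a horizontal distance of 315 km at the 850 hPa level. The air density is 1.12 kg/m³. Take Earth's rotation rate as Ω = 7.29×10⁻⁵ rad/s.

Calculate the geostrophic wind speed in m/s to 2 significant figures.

50 m/s

Coriolis parameter at 33°S:
f = 2Ω sin φ = 2 × 7.29×10⁻⁵ × sin 33° = 7.94×10⁻⁵ s⁻¹
Pressure gradient: |∂P/∂n| = 1400 Pa / 315000 m = 4.44×10⁻³ Pa/m
Geostrophic balance (pressure-gradient force = Coriolis force):
V_g = (1/(fρ)) |∂P/∂n| = 4.44×10⁻³ / (7.94×10⁻⁵ × 1.12) = 50.0 m/s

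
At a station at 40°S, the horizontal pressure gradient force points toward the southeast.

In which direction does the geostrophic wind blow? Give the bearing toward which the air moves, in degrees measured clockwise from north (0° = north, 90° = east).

The pressure-gradient force points toward the southeast (bearing 135°).
Geostrophic balance: in the Southern Hemisphere the Coriolis force deflects motion to the left, so the geostrophic wind blows 90° to the left of the pressure-gradient force (low pressure on the right).
Rotating 135° by 90° counterclockwise gives 045° — the wind blows toward the northeast.

045°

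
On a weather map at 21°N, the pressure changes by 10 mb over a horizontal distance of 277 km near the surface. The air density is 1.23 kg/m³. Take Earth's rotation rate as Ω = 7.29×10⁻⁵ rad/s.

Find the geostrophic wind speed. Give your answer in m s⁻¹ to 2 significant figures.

Coriolis parameter at 21°N:
f = 2Ω sin φ = 2 × 7.29×10⁻⁵ × sin 21° = 5.23×10⁻⁵ s⁻¹
Pressure gradient: |∂P/∂n| = 1000 Pa / 277000 m = 3.61×10⁻³ Pa/m
Geostrophic balance (pressure-gradient force = Coriolis force):
V_g = (1/(fρ)) |∂P/∂n| = 3.61×10⁻³ / (5.23×10⁻⁵ × 1.23) = 56.2 m/s

56 m s⁻¹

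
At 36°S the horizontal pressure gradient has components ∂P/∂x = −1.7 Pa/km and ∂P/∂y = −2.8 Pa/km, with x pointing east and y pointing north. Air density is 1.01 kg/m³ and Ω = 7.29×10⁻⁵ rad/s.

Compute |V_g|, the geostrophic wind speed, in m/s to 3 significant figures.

Coriolis parameter at 36°S:
f = 2Ω sin φ = 2 × 7.29×10⁻⁵ × sin 36° = 8.57×10⁻⁵ s⁻¹
In the Southern Hemisphere f is negative: f = −8.57×10⁻⁵ s⁻¹.
Component geostrophic relations (x east, y north):
u_g = −(1/(fρ)) ∂P/∂y,  v_g = (1/(fρ)) ∂P/∂x
u_g = −(−2.8×10⁻³)/(−8.57×10⁻⁵ × 1.01) = −32.3 m/s;  v_g = (−1.7×10⁻³)/(−8.57×10⁻⁵ × 1.01) = 19.6 m/s
|V_g| = √(u_g² + v_g²) = 37.8 m/s

37.8 m/s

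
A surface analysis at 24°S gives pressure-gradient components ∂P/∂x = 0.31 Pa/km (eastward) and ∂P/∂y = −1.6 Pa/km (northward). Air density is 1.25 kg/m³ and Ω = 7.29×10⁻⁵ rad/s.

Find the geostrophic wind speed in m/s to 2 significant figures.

22 m/s

Coriolis parameter at 24°S:
f = 2Ω sin φ = 2 × 7.29×10⁻⁵ × sin 24° = 5.93×10⁻⁵ s⁻¹
In the Southern Hemisphere f is negative: f = −5.93×10⁻⁵ s⁻¹.
Component geostrophic relations (x east, y north):
u_g = −(1/(fρ)) ∂P/∂y,  v_g = (1/(fρ)) ∂P/∂x
u_g = −(−1.6×10⁻³)/(−5.93×10⁻⁵ × 1.25) = −21.6 m/s;  v_g = (0.31×10⁻³)/(−5.93×10⁻⁵ × 1.25) = −4.18 m/s
|V_g| = √(u_g² + v_g²) = 22.0 m/s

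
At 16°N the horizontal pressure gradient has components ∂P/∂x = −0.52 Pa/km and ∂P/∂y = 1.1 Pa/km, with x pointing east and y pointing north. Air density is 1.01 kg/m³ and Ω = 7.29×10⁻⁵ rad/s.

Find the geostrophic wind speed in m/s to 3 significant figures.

30.0 m/s

Coriolis parameter at 16°N:
f = 2Ω sin φ = 2 × 7.29×10⁻⁵ × sin 16° = 4.02×10⁻⁵ s⁻¹
Component geostrophic relations (x east, y north):
u_g = −(1/(fρ)) ∂P/∂y,  v_g = (1/(fρ)) ∂P/∂x
u_g = −(1.1×10⁻³)/(4.02×10⁻⁵ × 1.01) = −27.1 m/s;  v_g = (−0.52×10⁻³)/(4.02×10⁻⁵ × 1.01) = −12.8 m/s
|V_g| = √(u_g² + v_g²) = 30.0 m/s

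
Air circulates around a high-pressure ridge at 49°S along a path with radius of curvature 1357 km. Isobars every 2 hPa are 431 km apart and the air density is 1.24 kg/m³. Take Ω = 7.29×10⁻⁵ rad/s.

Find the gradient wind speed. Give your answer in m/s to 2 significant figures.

3.5 m/s

Coriolis parameter at 49°S:
f = 2Ω sin φ = 2 × 7.29×10⁻⁵ × sin 49° = 1.10×10⁻⁴ s⁻¹
Pressure gradient: |∂P/∂n| = 200 Pa / 431000 m = 4.64×10⁻⁴ Pa/m
Geostrophic speed: V_g = |∂P/∂n|/(fρ) = 4.64×10⁻⁴/(1.10×10⁻⁴ × 1.24) = 3.40 m/s
Around a high, pressure-gradient force acts outward with centrifugal, so Coriolis balances both:
fV = (1/ρ)|∂P/∂n| + V²/R  →  V² − fR·V + fR·V_g = 0
With fR = 1.10×10⁻⁴ × 1357×10³ m = 149 m/s:
V = [fR − √((fR)² − 4 fR V_g)]/2 = [149 − √(149² − 4×149×3.4)]/2 = 3.48 m/s
Supergeostrophic (V > V_g = 3.4 m/s), as expected around a high.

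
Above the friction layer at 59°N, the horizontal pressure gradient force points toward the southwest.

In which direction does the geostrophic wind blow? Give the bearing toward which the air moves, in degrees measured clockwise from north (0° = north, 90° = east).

315°

The pressure-gradient force points toward the southwest (bearing 225°).
Geostrophic balance: in the Northern Hemisphere the Coriolis force deflects motion to the right, so the geostrophic wind blows 90° to the right of the pressure-gradient force (low pressure on the left).
Rotating 225° by 90° clockwise gives 315° — the wind blows toward the northwest.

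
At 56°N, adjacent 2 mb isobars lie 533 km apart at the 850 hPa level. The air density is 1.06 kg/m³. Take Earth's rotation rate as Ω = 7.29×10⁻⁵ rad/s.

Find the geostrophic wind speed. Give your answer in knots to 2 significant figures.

Coriolis parameter at 56°N:
f = 2Ω sin φ = 2 × 7.29×10⁻⁵ × sin 56° = 1.21×10⁻⁴ s⁻¹
Pressure gradient: |∂P/∂n| = 200 Pa / 533000 m = 3.75×10⁻⁴ Pa/m
Geostrophic balance (pressure-gradient force = Coriolis force):
V_g = (1/(fρ)) |∂P/∂n| = 3.75×10⁻⁴ / (1.21×10⁻⁴ × 1.06) = 2.93 m/s
Converting: 2.93 m/s × 1.944 = 5.7 knots

5.7 knots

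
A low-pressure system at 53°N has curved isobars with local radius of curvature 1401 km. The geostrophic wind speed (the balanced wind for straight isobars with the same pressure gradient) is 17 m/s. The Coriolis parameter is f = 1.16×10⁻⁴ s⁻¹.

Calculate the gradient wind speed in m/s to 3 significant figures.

Around a low, centrifugal force acts outward with Coriolis, so pressure-gradient force balances both:
(1/ρ)|∂P/∂n| = fV + V²/R  →  V² + fR·V − fR·V_g = 0
With fR = 1.16×10⁻⁴ × 1401×10³ m = 163 m/s:
V = [−fR + √((fR)² + 4 fR V_g)]/2 = [−163 + √(163² + 4×163×17)]/2 = 15.5 m/s
Subgeostrophic (V < V_g = 17 m/s), as expected around a low.

15.5 m/s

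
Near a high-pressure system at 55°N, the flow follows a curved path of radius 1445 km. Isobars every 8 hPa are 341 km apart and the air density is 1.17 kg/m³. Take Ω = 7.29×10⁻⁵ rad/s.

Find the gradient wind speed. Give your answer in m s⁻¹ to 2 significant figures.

19 m s⁻¹

Coriolis parameter at 55°N:
f = 2Ω sin φ = 2 × 7.29×10⁻⁵ × sin 55° = 1.19×10⁻⁴ s⁻¹
Pressure gradient: |∂P/∂n| = 800 Pa / 341000 m = 2.35×10⁻³ Pa/m
Geostrophic speed: V_g = |∂P/∂n|/(fρ) = 2.35×10⁻³/(1.19×10⁻⁴ × 1.17) = 16.8 m/s
Around a high, pressure-gradient force acts outward with centrifugal, so Coriolis balances both:
fV = (1/ρ)|∂P/∂n| + V²/R  →  V² − fR·V + fR·V_g = 0
With fR = 1.19×10⁻⁴ × 1445×10³ m = 173 m/s:
V = [fR − √((fR)² − 4 fR V_g)]/2 = [173 − √(173² − 4×173×16.8)]/2 = 18.8 m/s
Supergeostrophic (V > V_g = 16.8 m/s), as expected around a high.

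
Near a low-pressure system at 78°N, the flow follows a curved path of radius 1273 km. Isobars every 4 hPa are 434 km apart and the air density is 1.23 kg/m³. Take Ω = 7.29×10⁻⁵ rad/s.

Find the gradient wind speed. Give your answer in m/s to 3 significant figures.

5.11 m/s

Coriolis parameter at 78°N:
f = 2Ω sin φ = 2 × 7.29×10⁻⁵ × sin 78° = 1.43×10⁻⁴ s⁻¹
Pressure gradient: |∂P/∂n| = 400 Pa / 434000 m = 9.22×10⁻⁴ Pa/m
Geostrophic speed: V_g = |∂P/∂n|/(fρ) = 9.22×10⁻⁴/(1.43×10⁻⁴ × 1.23) = 5.25 m/s
Around a low, centrifugal force acts outward with Coriolis, so pressure-gradient force balances both:
(1/ρ)|∂P/∂n| = fV + V²/R  →  V² + fR·V − fR·V_g = 0
With fR = 1.43×10⁻⁴ × 1273×10³ m = 182 m/s:
V = [−fR + √((fR)² + 4 fR V_g)]/2 = [−182 + √(182² + 4×182×5.25)]/2 = 5.11 m/s
Subgeostrophic (V < V_g = 5.25 m/s), as expected around a low.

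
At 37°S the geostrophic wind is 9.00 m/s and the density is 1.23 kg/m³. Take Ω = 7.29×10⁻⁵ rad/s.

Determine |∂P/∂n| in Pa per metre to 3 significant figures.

Coriolis parameter at 37°S:
f = 2Ω sin φ = 2 × 7.29×10⁻⁵ × sin 37° = 8.77×10⁻⁵ s⁻¹
Geostrophic balance rearranged: |∂P/∂n| = f ρ V_g
|∂P/∂n| = 8.77×10⁻⁵ × 1.23 × 9.00 = 9.71×10⁻⁴ Pa/m

9.71×10⁻⁴ Pa/m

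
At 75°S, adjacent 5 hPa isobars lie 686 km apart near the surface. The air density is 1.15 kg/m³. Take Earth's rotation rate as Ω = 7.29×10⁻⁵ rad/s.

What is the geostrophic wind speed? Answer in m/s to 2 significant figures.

Coriolis parameter at 75°S:
f = 2Ω sin φ = 2 × 7.29×10⁻⁵ × sin 75° = 1.41×10⁻⁴ s⁻¹
Pressure gradient: |∂P/∂n| = 500 Pa / 686000 m = 7.29×10⁻⁴ Pa/m
Geostrophic balance (pressure-gradient force = Coriolis force):
V_g = (1/(fρ)) |∂P/∂n| = 7.29×10⁻⁴ / (1.41×10⁻⁴ × 1.15) = 4.50 m/s

4.5 m/s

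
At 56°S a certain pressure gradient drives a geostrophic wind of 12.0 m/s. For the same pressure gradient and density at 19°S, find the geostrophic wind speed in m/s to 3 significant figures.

With the same pressure gradient and density, V_g ∝ 1/f ∝ 1/sin φ.
V₂ = V₁ · sin φ₁ / sin φ₂ = 12.0 × sin 56° / sin 19°
V₂ = 12.0 × 0.8290/0.3256 = 30.6 m/s

30.6 m/s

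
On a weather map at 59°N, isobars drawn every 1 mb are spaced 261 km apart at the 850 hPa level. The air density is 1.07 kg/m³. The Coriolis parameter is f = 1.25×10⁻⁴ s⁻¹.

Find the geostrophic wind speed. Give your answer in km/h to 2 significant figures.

Pressure gradient: |∂P/∂n| = 100 Pa / 261000 m = 3.83×10⁻⁴ Pa/m
Geostrophic balance (pressure-gradient force = Coriolis force):
V_g = (1/(fρ)) |∂P/∂n| = 3.83×10⁻⁴ / (1.25×10⁻⁴ × 1.07) = 2.86 m/s
Converting: 2.86 m/s × 3.6 = 10 km/h

10 km/h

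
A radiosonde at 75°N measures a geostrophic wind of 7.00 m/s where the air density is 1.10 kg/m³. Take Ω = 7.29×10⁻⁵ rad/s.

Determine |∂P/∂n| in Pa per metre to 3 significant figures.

1.08×10⁻³ Pa/m

Coriolis parameter at 75°N:
f = 2Ω sin φ = 2 × 7.29×10⁻⁵ × sin 75° = 1.41×10⁻⁴ s⁻¹
Geostrophic balance rearranged: |∂P/∂n| = f ρ V_g
|∂P/∂n| = 1.41×10⁻⁴ × 1.10 × 7.00 = 1.08×10⁻³ Pa/m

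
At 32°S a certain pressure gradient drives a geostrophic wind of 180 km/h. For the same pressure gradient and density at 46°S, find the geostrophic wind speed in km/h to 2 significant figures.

130 km/h

With the same pressure gradient and density, V_g ∝ 1/f ∝ 1/sin φ.
V₂ = V₁ · sin φ₁ / sin φ₂ = 180 × sin 32° / sin 46°
V₂ = 180 × 0.5299/0.7193 = 130 km/h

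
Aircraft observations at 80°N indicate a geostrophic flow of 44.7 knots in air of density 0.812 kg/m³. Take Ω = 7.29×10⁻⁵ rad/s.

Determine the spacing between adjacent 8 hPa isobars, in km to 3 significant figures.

298 km

Coriolis parameter at 80°N:
f = 2Ω sin φ = 2 × 7.29×10⁻⁵ × sin 80° = 1.44×10⁻⁴ s⁻¹
Wind speed in SI: 44.7 knots = 23.0 m/s
Geostrophic balance rearranged: |∂P/∂n| = f ρ V_g
|∂P/∂n| = 1.44×10⁻⁴ × 0.812 × 23.0 = 2.68×10⁻³ Pa/m
Isobar spacing: Δn = ΔP/|∂P/∂n| = 800 Pa / 2.68×10⁻³ Pa/m = 298387 m ≈ 298 km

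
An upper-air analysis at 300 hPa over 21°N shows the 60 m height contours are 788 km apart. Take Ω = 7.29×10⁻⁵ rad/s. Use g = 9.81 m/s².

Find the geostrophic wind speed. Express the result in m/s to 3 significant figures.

14.3 m/s

Coriolis parameter at 21°N:
f = 2Ω sin φ = 2 × 7.29×10⁻⁵ × sin 21° = 5.23×10⁻⁵ s⁻¹
Height gradient: |∂Z/∂n| = 60 m / 788000 m = 7.61×10⁻⁵
On a pressure surface, geostrophic balance gives V_g = (g/f)|∂Z/∂n|:
V_g = 9.81 × 7.61×10⁻⁵ / 5.23×10⁻⁵ = 14.3 m/s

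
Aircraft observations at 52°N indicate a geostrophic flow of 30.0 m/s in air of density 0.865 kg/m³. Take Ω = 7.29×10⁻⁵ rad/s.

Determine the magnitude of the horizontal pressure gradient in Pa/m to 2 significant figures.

3.0×10⁻³ Pa/m

Coriolis parameter at 52°N:
f = 2Ω sin φ = 2 × 7.29×10⁻⁵ × sin 52° = 1.15×10⁻⁴ s⁻¹
Geostrophic balance rearranged: |∂P/∂n| = f ρ V_g
|∂P/∂n| = 1.15×10⁻⁴ × 0.865 × 30.0 = 2.98×10⁻³ Pa/m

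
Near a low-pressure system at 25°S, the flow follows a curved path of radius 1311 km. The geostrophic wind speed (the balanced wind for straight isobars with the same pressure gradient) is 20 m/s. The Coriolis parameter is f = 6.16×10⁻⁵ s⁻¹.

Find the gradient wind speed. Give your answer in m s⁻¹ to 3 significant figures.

Around a low, centrifugal force acts outward with Coriolis, so pressure-gradient force balances both:
(1/ρ)|∂P/∂n| = fV + V²/R  →  V² + fR·V − fR·V_g = 0
With fR = 6.16×10⁻⁵ × 1311×10³ m = 80.8 m/s:
V = [−fR + √((fR)² + 4 fR V_g)]/2 = [−80.8 + √(80.8² + 4×80.8×20)]/2 = 16.6 m/s
Subgeostrophic (V < V_g = 20 m/s), as expected around a low.

16.6 m s⁻¹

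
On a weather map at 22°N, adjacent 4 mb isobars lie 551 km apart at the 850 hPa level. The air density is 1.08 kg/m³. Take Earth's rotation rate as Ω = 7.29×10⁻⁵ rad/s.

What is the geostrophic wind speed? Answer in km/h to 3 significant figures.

Coriolis parameter at 22°N:
f = 2Ω sin φ = 2 × 7.29×10⁻⁵ × sin 22° = 5.46×10⁻⁵ s⁻¹
Pressure gradient: |∂P/∂n| = 400 Pa / 551000 m = 7.26×10⁻⁴ Pa/m
Geostrophic balance (pressure-gradient force = Coriolis force):
V_g = (1/(fρ)) |∂P/∂n| = 7.26×10⁻⁴ / (5.46×10⁻⁵ × 1.08) = 12.3 m/s
Converting: 12.3 m/s × 3.6 = 44.3 km/h

44.3 km/h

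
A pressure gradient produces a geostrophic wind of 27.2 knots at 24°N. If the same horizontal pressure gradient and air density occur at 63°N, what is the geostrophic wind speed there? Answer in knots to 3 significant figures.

With the same pressure gradient and density, V_g ∝ 1/f ∝ 1/sin φ.
V₂ = V₁ · sin φ₁ / sin φ₂ = 27.2 × sin 24° / sin 63°
V₂ = 27.2 × 0.4067/0.8910 = 12.4 knots

12.4 knots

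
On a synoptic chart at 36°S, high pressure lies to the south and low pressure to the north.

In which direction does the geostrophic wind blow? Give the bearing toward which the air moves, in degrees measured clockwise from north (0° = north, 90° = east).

The pressure-gradient force points toward the north (bearing 000°).
Geostrophic balance: in the Southern Hemisphere the Coriolis force deflects motion to the left, so the geostrophic wind blows 90° to the left of the pressure-gradient force (low pressure on the right).
Rotating 000° by 90° counterclockwise gives 270° — the wind blows toward the west.

270°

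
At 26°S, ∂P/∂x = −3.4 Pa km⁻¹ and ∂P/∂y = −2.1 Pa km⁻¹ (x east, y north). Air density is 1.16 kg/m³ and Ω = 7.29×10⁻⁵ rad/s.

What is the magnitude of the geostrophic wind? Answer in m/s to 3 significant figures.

53.9 m/s

Coriolis parameter at 26°S:
f = 2Ω sin φ = 2 × 7.29×10⁻⁵ × sin 26° = 6.39×10⁻⁵ s⁻¹
In the Southern Hemisphere f is negative: f = −6.39×10⁻⁵ s⁻¹.
Component geostrophic relations (x east, y north):
u_g = −(1/(fρ)) ∂P/∂y,  v_g = (1/(fρ)) ∂P/∂x
u_g = −(−2.1×10⁻³)/(−6.39×10⁻⁵ × 1.16) = −28.3 m/s;  v_g = (−3.4×10⁻³)/(−6.39×10⁻⁵ × 1.16) = 45.9 m/s
|V_g| = √(u_g² + v_g²) = 53.9 m/s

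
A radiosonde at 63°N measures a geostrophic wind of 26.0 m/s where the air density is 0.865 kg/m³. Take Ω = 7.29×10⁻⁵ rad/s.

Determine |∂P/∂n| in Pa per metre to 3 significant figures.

2.92×10⁻³ Pa/m

Coriolis parameter at 63°N:
f = 2Ω sin φ = 2 × 7.29×10⁻⁵ × sin 63° = 1.30×10⁻⁴ s⁻¹
Geostrophic balance rearranged: |∂P/∂n| = f ρ V_g
|∂P/∂n| = 1.30×10⁻⁴ × 0.865 × 26.0 = 2.92×10⁻³ Pa/m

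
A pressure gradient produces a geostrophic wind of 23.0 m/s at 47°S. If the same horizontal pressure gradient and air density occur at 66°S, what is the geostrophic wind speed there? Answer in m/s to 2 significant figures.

18 m/s

With the same pressure gradient and density, V_g ∝ 1/f ∝ 1/sin φ.
V₂ = V₁ · sin φ₁ / sin φ₂ = 23.0 × sin 47° / sin 66°
V₂ = 23.0 × 0.7314/0.9135 = 18 m/s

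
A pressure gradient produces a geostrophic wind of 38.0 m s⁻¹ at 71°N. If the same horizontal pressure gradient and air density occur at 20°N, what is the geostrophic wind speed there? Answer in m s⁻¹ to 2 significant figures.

110 m s⁻¹

With the same pressure gradient and density, V_g ∝ 1/f ∝ 1/sin φ.
V₂ = V₁ · sin φ₁ / sin φ₂ = 38.0 × sin 71° / sin 20°
V₂ = 38.0 × 0.9455/0.3420 = 110 m s⁻¹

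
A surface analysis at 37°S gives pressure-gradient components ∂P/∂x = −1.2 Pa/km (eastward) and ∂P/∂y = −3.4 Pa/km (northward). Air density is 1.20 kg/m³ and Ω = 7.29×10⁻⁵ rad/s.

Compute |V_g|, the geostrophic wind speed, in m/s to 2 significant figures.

Coriolis parameter at 37°S:
f = 2Ω sin φ = 2 × 7.29×10⁻⁵ × sin 37° = 8.77×10⁻⁵ s⁻¹
In the Southern Hemisphere f is negative: f = −8.77×10⁻⁵ s⁻¹.
Component geostrophic relations (x east, y north):
u_g = −(1/(fρ)) ∂P/∂y,  v_g = (1/(fρ)) ∂P/∂x
u_g = −(−3.4×10⁻³)/(−8.77×10⁻⁵ × 1.20) = −32.3 m/s;  v_g = (−1.2×10⁻³)/(−8.77×10⁻⁵ × 1.20) = 11.4 m/s
|V_g| = √(u_g² + v_g²) = 34.2 m/s

34 m/s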